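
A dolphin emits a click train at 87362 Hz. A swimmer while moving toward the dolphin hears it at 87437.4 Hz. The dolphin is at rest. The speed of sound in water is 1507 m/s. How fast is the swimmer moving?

f' = f · (v + v_o)/v ⇒ v_o = v · |f'/f − 1|.
v_o = 1507 × |87437.4/87362 − 1| = 1507 × 0.0008631 ≈ 1.30 m/s.

1.30 m/s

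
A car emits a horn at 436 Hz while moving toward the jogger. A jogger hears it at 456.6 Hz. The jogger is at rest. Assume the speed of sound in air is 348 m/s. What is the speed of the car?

f' = f · v/(v − v_s) ⇒ v_s = v · |1 − f/f'|.
v_s = 348 × |1 − 436/456.6| = 348 × 0.04512 ≈ 15.7 m/s.

15.7 m/s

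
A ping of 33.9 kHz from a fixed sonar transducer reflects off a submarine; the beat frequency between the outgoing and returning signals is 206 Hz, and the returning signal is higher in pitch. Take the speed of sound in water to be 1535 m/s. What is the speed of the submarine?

4.6 m/s

Double Doppler shift off a moving reflector: f₂ = f₀ · (v + u)/(v − u) (u > 0 toward emitter).
Returning signal is higher, so f₂ = f₀ + Δf = 33900 + 206 = 34106 Hz.
Rearranging, u = v · (f₂ − f₀)/(f₂ + f₀) = 1535 × 206/68006 ≈ 4.6 m/s.
So the submarine is moving at 4.6 m/s toward the emitter.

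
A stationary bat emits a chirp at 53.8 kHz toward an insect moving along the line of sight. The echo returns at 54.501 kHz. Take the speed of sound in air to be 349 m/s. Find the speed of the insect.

2.26 m/s

Double Doppler shift off a moving reflector: f₂ = f₀ · (v + u)/(v − u) (u > 0 toward emitter).
Rearranging, u = v · (f₂ − f₀)/(f₂ + f₀) = 349 × 0.701/108.301 ≈ 2.26 m/s.
So the insect is moving at 2.26 m/s toward the emitter.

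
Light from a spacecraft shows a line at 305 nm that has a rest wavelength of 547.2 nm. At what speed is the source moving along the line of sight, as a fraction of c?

0.526c

λ'/λ₀ = 0.5574 < 1 (blueshift), so the source is approaching.
λ'/λ₀ = √((1 − β)/(1 + β)) for an approaching source ⇒ β = (1 − r²)/(1 + r²) with r = λ'/λ₀.
β = (1 − 0.3107)/(1 + 0.3107) ≈ 0.526.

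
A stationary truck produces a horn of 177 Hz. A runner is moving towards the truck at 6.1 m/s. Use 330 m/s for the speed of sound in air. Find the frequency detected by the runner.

Only the observer moves, toward the source, so f' = f · (v + v_o)/v.
f' = 177 × (330 + 6.1)/330 = 177 × 336.1/330 ≈ 180 Hz.

180 Hz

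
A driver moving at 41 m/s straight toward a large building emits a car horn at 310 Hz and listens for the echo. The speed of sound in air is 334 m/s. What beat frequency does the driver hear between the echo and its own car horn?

87 Hz

The large building receives the sound from a moving source: f₁ = f₀ · v/(v − v_e) = 310 × 334/293 ≈ 353.4 Hz.
On the return leg the driver is a moving observer: f₂ = f₁ · (v + v_e)/v = 353.4 × 375/334 ≈ 396.8 Hz.
Beat against the emitted tone: |f₂ − f₀| = 2v_e·f₀/(v − v_e) = 2 × 41 × 310/293 ≈ 87 Hz.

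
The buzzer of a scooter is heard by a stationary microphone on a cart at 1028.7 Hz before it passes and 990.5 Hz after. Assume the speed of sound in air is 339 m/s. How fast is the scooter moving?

f₁/f₂ = (v + v_s)/(v − v_s), so v_s = v · (f₁ − f₂)/(f₁ + f₂).
v_s = 339 × (1028.7 − 990.5)/(1028.7 + 990.5) = 339 × 38.2/2019.2 ≈ 6.4 m/s.

6.4 m/s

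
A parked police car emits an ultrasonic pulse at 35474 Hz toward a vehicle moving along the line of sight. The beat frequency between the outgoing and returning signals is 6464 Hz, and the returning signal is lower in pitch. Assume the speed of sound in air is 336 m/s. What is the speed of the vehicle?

Double Doppler shift off a moving reflector: f₂ = f₀ · (v + u)/(v − u) (u > 0 toward emitter).
Returning signal is lower, so f₂ = f₀ − Δf = 35474 − 6464 = 29010 Hz.
Rearranging, u = v · (f₂ − f₀)/(f₂ + f₀) = 336 × -6464/64484 ≈ -34 m/s.
So the vehicle is moving at 34 m/s away from the emitter.

34 m/s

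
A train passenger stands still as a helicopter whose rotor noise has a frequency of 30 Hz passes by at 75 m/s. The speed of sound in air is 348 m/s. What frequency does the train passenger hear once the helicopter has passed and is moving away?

Receding: f₂ = f · v/(v + v_s) = 30 × 348/423 ≈ 24.7 Hz.

24.7 Hz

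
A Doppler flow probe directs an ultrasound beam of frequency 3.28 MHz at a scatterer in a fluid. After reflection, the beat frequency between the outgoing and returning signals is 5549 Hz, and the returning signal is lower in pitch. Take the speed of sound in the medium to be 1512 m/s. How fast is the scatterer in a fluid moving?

Double Doppler shift off a moving reflector: f₂ = f₀ · (v + u)/(v − u) (u > 0 toward emitter).
Returning signal is lower, so f₂ = f₀ − Δf = 3280000 − 5549 = 3274451 Hz.
Rearranging, u = v · (f₂ − f₀)/(f₂ + f₀) = 1512 × -5549/6554451 ≈ -1.28 m/s.
So the scatterer in a fluid is moving at 1.28 m/s away from the emitter.

1.28 m/s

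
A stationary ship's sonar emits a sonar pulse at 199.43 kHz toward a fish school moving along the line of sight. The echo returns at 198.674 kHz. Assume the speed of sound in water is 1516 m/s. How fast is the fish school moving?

2.88 m/s

Double Doppler shift off a moving reflector: f₂ = f₀ · (v + u)/(v − u) (u > 0 toward emitter).
Rearranging, u = v · (f₂ − f₀)/(f₂ + f₀) = 1516 × -0.756/398.104 ≈ -2.88 m/s.
So the fish school is moving at 2.88 m/s away from the emitter.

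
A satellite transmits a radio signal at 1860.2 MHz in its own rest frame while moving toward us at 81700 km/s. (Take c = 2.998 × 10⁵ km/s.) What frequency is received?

β = v/c = 81700/299800 = 0.2725.
Relativistic Doppler for frequency: f' = f₀ · √((1 + β)/(1 − β)).
f' = 1860.2 × √(1.2725/0.7275) = 1860.2 × 1.32257 ≈ 2460.2 MHz.

2460.2 MHz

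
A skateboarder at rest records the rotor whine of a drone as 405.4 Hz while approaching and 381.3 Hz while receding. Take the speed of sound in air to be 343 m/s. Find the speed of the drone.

10.5 m/s

f₁/f₂ = (v + v_s)/(v − v_s), so v_s = v · (f₁ − f₂)/(f₁ + f₂).
v_s = 343 × (405.4 − 381.3)/(405.4 + 381.3) = 343 × 24.1/786.7 ≈ 10.5 m/s.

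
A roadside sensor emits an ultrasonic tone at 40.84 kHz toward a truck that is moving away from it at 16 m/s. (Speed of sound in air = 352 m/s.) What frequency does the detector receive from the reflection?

The truck first receives the wave as a moving observer: f₁ = f₀ · (v − u)/v = 40.84 × (352 − 16)/352 ≈ 39.0 kHz.
On reflection it acts as a source moving away from the stationary detector: f₂ = f₁ · v/(v + u) = 39.0 × 352/368 ≈ 37.3 kHz.
Equivalently f₂ = f₀ · (v − u)/(v + u).

37.3 kHz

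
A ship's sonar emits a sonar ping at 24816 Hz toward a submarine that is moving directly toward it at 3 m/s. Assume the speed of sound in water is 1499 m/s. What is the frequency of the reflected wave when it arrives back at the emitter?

At the submarine (a moving observer), f₁ = f₀ · (v + u)/v = 24816 × 1502/1499 ≈ 24866 Hz.
The reflection then acts as a moving source: f₂ = f₁ · v/(v − u) ≈ 24916 Hz.

24916 Hz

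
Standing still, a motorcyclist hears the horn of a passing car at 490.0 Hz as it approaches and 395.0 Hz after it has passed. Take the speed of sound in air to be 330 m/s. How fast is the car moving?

f₁/f₂ = (v + v_s)/(v − v_s), so v_s = v · (f₁ − f₂)/(f₁ + f₂).
v_s = 330 × (490.0 − 395.0)/(490.0 + 395.0) = 330 × 95.0/885.0 ≈ 35 m/s.

35 m/s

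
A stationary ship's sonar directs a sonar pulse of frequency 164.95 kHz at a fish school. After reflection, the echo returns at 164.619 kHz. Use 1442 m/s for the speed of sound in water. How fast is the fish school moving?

Double Doppler shift off a moving reflector: f₂ = f₀ · (v + u)/(v − u) (u > 0 toward emitter).
Rearranging, u = v · (f₂ − f₀)/(f₂ + f₀) = 1442 × -0.331/329.569 ≈ -1.45 m/s.
So the fish school is moving at 1.45 m/s away from the emitter.

1.45 m/s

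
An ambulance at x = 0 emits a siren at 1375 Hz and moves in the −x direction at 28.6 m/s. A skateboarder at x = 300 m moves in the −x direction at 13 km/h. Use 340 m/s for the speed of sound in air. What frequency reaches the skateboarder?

1282 Hz

13 km/h = 3.611 m/s.
The observer lies on the +x side, so the source is heading away from the observer and the observer is heading toward the source.
Both move, so f' = f · (v + v_o)/(v + v_s).
f' = 1375 × (340 + 3.611)/(340 + 28.6) = 1375 × 343.61/368.6 ≈ 1282 Hz.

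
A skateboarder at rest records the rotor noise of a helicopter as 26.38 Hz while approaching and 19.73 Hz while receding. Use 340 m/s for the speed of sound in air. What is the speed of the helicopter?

f₁/f₂ = (v + v_s)/(v − v_s), so v_s = v · (f₁ − f₂)/(f₁ + f₂).
v_s = 340 × (26.38 − 19.73)/(26.38 + 19.73) = 340 × 6.65/46.11 ≈ 49 m/s.

49 m/s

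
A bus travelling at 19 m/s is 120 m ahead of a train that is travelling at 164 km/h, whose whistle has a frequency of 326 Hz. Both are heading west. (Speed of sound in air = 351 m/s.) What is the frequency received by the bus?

164 km/h = 45.56 m/s.
The bus is ahead, so the train is moving toward it while the bus is moving away from the train.
Both move, so f' = f · (v − v_o)/(v − v_s).
f' = 326 × (351 − 19)/(351 − 45.56) = 326 × 332/305.44 ≈ 354 Hz.

354 Hz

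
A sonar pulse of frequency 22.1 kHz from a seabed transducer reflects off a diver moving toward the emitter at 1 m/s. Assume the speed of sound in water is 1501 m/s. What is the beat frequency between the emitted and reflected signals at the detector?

29.5 Hz

At the diver (a moving observer), f₁ = f₀ · (v + u)/v = 22.1 × 1502/1501 ≈ 22.1147 kHz.
On reflection it acts as a source moving toward the stationary detector: f₂ = f₁ · v/(v − u) = 22.1147 × 1501/1500 ≈ 22.1295 kHz.
Equivalently f₂ = f₀ · (v + u)/(v − u).
Beat frequency (with f₀ = 22100 Hz): |f₂ − f₀| = 2u·f₀/(v − u) = 2 × 1 × 22100/1500 ≈ 29.5 Hz.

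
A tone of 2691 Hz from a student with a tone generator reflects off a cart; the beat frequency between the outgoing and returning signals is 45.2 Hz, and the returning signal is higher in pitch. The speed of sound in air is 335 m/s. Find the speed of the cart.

2.79 m/s

Double Doppler shift off a moving reflector: f₂ = f₀ · (v + u)/(v − u) (u > 0 toward emitter).
Returning signal is higher, so f₂ = f₀ + Δf = 2691 + 45.2 = 2736.2 Hz.
Rearranging, u = v · (f₂ − f₀)/(f₂ + f₀) = 335 × 45.2/5427.2 ≈ 2.79 m/s.
So the cart is moving at 2.79 m/s toward the emitter.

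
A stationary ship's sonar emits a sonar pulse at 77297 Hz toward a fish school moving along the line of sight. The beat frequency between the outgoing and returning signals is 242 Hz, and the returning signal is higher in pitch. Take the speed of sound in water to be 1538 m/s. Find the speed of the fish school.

2.40 m/s

Double Doppler shift off a moving reflector: f₂ = f₀ · (v + u)/(v − u) (u > 0 toward emitter).
Returning signal is higher, so f₂ = f₀ + Δf = 77297 + 242 = 77539 Hz.
Rearranging, u = v · (f₂ − f₀)/(f₂ + f₀) = 1538 × 242/154836 ≈ 2.40 m/s.
So the fish school is moving at 2.40 m/s toward the emitter.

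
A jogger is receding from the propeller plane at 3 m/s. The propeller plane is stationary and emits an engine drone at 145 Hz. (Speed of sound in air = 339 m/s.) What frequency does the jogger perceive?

144 Hz

Moving observer, stationary source: f' = f · (v − v_o)/v.
f' = 145 × (339 − 3)/339 = 145 × 336/339 ≈ 144 Hz.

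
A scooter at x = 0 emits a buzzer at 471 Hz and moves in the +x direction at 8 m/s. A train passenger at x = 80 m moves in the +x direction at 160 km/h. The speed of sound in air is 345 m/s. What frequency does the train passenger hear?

420 Hz

160 km/h = 44.44 m/s.
The observer lies on the +x side, so the source is heading toward the observer and the observer is heading away from the source.
With source approaching and observer receding, f' = f · (v − v_o)/(v − v_s).
f' = 471 × (345 − 44.44)/(345 − 8) = 471 × 300.56/337 ≈ 420 Hz.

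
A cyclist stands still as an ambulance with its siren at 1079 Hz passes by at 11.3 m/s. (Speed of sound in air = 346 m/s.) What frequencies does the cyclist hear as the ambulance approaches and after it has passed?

1115 Hz approaching; 1045 Hz receding

Approaching: f₁ = f · v/(v − v_s) = 1079 × 346/334.7 ≈ 1115 Hz.
Receding: f₂ = f · v/(v + v_s) = 1079 × 346/357.3 ≈ 1045 Hz.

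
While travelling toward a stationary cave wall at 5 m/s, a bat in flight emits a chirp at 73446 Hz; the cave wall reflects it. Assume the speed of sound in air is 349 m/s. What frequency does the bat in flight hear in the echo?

The cave wall receives the sound from a moving source: f₁ = f₀ · v/(v − v_e) = 73446 × 349/344 ≈ 74514 Hz.
On the return leg the bat in flight is a moving observer: f₂ = f₁ · (v + v_e)/v = 74514 × 354/349 ≈ 75581 Hz.

75581 Hz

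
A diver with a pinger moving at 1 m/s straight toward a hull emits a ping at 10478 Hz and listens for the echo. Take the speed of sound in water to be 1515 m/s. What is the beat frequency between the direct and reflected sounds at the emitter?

13.8 Hz

The hull receives the sound from a moving source: f₁ = f₀ · v/(v − v_e) = 10478 × 1515/1514 ≈ 10484.92 Hz.
On the return leg the diver with a pinger is a moving observer: f₂ = f₁ · (v + v_e)/v = 10484.92 × 1516/1515 ≈ 10491.84 Hz.
Equivalently f₂ = f₀ · (v + v_e)/(v − v_e).
Beat against the emitted tone: |f₂ − f₀| = 2v_e·f₀/(v − v_e) = 2 × 1 × 10478/1514 ≈ 13.8 Hz.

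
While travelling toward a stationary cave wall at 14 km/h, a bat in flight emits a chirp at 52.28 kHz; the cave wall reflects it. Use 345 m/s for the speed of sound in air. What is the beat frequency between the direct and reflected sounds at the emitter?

1192 Hz

14 km/h = 3.889 m/s.
The cave wall receives the sound from a moving source: f₁ = f₀ · v/(v − v_e) = 52.28 × 345/341.11 ≈ 52.876 kHz.
On the return leg the bat in flight is a moving observer: f₂ = f₁ · (v + v_e)/v = 52.876 × 348.89/345 ≈ 53.472 kHz.
Beat against the emitted tone (with f₀ = 52280 Hz): |f₂ − f₀| = 2v_e·f₀/(v − v_e) = 2 × 3.889 × 52280/341.11 ≈ 1192 Hz.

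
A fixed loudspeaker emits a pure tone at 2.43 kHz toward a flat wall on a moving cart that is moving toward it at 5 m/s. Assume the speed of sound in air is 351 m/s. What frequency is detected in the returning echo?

2.50 kHz

At the flat wall on a moving cart (a moving observer), f₁ = f₀ · (v + u)/v = 2.43 × 356/351 ≈ 2.46 kHz.
On reflection it acts as a source moving toward the stationary detector: f₂ = f₁ · v/(v − u) = 2.46 × 351/346 ≈ 2.50 kHz.
Equivalently f₂ = f₀ · (v + u)/(v − u).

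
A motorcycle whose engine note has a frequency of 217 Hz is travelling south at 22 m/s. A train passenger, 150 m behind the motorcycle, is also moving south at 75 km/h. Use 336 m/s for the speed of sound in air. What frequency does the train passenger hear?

75 km/h = 20.83 m/s.
The train passenger is behind, so the motorcycle is moving away from it while the train passenger is moving toward the motorcycle.
Both move, so f' = f · (v + v_o)/(v + v_s).
f' = 217 × (336 + 20.83)/(336 + 22) = 217 × 356.83/358 ≈ 216 Hz.

216 Hz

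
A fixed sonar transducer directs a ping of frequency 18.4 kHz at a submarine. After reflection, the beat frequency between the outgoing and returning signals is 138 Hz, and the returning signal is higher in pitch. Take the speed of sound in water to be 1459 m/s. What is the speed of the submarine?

5.5 m/s

Double Doppler shift off a moving reflector: f₂ = f₀ · (v + u)/(v − u) (u > 0 toward emitter).
Returning signal is higher, so f₂ = f₀ + Δf = 18400 + 138 = 18538 Hz.
Rearranging, u = v · (f₂ − f₀)/(f₂ + f₀) = 1459 × 138/36938 ≈ 5.5 m/s.
So the submarine is moving at 5.5 m/s toward the emitter.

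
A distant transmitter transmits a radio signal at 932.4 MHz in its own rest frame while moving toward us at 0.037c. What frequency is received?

Relativistic Doppler for frequency: f' = f₀ · √((1 + β)/(1 − β)).
f' = 932.4 × √(1.0370/0.9630) = 932.4 × 1.03771 ≈ 967.6 MHz.

967.6 MHz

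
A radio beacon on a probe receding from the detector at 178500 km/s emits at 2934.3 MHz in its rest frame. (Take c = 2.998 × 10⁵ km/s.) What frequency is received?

β = v/c = 178500/299800 = 0.5954.
Relativistic Doppler for frequency: f' = f₀ · √((1 − β)/(1 + β)).
f' = 2934.3 × √(0.4046/1.5954) = 2934.3 × 0.50359 ≈ 1477.7 MHz.

1477.7 MHz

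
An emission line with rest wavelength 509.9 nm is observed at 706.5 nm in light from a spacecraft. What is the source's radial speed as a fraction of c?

λ'/λ₀ = 1.3856 > 1 (redshift), so the source is receding.
λ'/λ₀ = √((1 + β)/(1 − β)) for a receding source ⇒ β = (r² − 1)/(r² + 1) with r = λ'/λ₀.
β = (1.9198 − 1)/(1.9198 + 1) ≈ 0.315.

0.315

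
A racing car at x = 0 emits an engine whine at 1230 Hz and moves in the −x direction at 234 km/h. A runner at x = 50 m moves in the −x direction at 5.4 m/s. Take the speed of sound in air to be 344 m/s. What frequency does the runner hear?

1051 Hz

234 km/h = 65 m/s.
The observer lies on the +x side, so the source is heading away from the observer and the observer is heading toward the source.
Both move, so f' = f · (v + v_o)/(v + v_s).
f' = 1230 × (344 + 5.4)/(344 + 65) = 1230 × 349.4/409 ≈ 1051 Hz.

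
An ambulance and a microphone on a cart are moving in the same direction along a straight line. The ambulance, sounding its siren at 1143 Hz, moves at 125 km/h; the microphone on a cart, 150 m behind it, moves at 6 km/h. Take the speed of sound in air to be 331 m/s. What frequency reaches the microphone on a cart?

1040 Hz

125 km/h = 34.72 m/s; 6 km/h = 1.667 m/s.
The microphone on a cart is behind, so the ambulance is moving away from it while the microphone on a cart is moving toward the ambulance.
Both move, so f' = f · (v + v_o)/(v + v_s).
f' = 1143 × (331 + 1.667)/(331 + 34.72) = 1143 × 332.67/365.72 ≈ 1040 Hz.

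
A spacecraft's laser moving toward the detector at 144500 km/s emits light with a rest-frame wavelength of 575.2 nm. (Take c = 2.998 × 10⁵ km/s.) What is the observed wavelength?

340.1 nm

β = v/c = 144500/299800 = 0.4820.
Relativistic Doppler for wavelength: λ' = λ₀ · √((1 − β)/(1 + β)).
λ' = 575.2 × √(0.5180/1.4820) = 575.2 × 0.59122 ≈ 340.1 nm.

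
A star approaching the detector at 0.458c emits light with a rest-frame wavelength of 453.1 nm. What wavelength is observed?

276.3 nm

Relativistic Doppler for wavelength: λ' = λ₀ · √((1 − β)/(1 + β)).
λ' = 453.1 × √(0.5420/1.4580) = 453.1 × 0.60971 ≈ 276.3 nm.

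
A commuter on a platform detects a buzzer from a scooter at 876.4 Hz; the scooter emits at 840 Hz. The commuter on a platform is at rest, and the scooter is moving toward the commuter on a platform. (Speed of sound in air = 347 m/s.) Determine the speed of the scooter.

f' = f · v/(v − v_s) ⇒ v_s = v · |1 − f/f'|.
v_s = 347 × |1 − 840/876.4| = 347 × 0.04153 ≈ 14.4 m/s.

14.4 m/s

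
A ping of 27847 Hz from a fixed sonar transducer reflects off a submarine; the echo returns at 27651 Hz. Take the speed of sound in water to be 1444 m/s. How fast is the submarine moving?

5.1 m/s

Double Doppler shift off a moving reflector: f₂ = f₀ · (v + u)/(v − u) (u > 0 toward emitter).
Rearranging, u = v · (f₂ − f₀)/(f₂ + f₀) = 1444 × -196/55498 ≈ -5.1 m/s.
So the submarine is moving at 5.1 m/s away from the emitter.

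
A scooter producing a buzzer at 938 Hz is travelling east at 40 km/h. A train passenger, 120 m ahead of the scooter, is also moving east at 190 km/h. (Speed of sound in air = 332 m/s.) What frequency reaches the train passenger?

816 Hz

40 km/h = 11.11 m/s; 190 km/h = 52.78 m/s.
The train passenger is ahead, so the scooter is moving toward it while the train passenger is moving away from the scooter.
Both move, so f' = f · (v − v_o)/(v − v_s).
f' = 938 × (332 − 52.78)/(332 − 11.11) = 938 × 279.22/320.89 ≈ 816 Hz.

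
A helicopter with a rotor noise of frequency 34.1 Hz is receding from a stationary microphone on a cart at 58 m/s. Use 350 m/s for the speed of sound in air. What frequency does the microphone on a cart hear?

29.3 Hz

Only the source moves, away from the listener, so f' = f · v/(v + v_s).
f' = 34.1 × 350/(350 + 58) = 34.1 × 350/408 ≈ 29.3 Hz.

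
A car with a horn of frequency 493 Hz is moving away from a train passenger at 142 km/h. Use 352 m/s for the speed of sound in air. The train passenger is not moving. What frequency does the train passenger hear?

142 km/h = 39.44 m/s.
Moving source, stationary observer: f' = f · v/(v + v_s) since the source is receding.
f' = 493 × 352/(352 + 39.44) = 493 × 352/391.4 ≈ 443 Hz.

443 Hz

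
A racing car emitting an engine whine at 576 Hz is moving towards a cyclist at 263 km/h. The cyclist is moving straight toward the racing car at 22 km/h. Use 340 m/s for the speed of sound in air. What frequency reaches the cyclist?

747 Hz

263 km/h = 73.06 m/s; 22 km/h = 6.111 m/s.
Both move, so f' = f · (v + v_o)/(v − v_s).
f' = 576 × (340 + 6.111)/(340 − 73.06) = 576 × 346.11/266.94 ≈ 747 Hz.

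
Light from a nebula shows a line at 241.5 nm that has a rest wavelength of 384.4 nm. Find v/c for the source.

0.434

λ'/λ₀ = 0.6283 < 1 (blueshift), so the source is approaching.
λ'/λ₀ = √((1 − β)/(1 + β)) for an approaching source ⇒ β = (1 − r²)/(1 + r²) with r = λ'/λ₀.
β = (1 − 0.3947)/(1 + 0.3947) ≈ 0.434.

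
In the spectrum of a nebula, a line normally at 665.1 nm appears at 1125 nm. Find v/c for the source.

0.482

λ'/λ₀ = 1.6915 > 1 (redshift), so the source is receding.
λ'/λ₀ = √((1 + β)/(1 − β)) for a receding source ⇒ β = (r² − 1)/(r² + 1) with r = λ'/λ₀.
β = (2.8611 − 1)/(2.8611 + 1) ≈ 0.482.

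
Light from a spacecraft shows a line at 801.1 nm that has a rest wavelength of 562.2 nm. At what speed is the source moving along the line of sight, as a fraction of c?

λ'/λ₀ = 1.4249 > 1 (redshift), so the source is receding.
λ'/λ₀ = √((1 + β)/(1 − β)) for a receding source ⇒ β = (r² − 1)/(r² + 1) with r = λ'/λ₀.
β = (2.0304 − 1)/(2.0304 + 1) ≈ 0.340.

0.340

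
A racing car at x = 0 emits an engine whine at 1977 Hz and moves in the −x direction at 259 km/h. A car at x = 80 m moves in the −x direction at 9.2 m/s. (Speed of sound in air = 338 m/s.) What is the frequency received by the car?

1674 Hz

259 km/h = 71.94 m/s.
The observer lies on the +x side, so the source is heading away from the observer and the observer is heading toward the source.
Both move, so f' = f · (v + v_o)/(v + v_s).
f' = 1977 × (338 + 9.2)/(338 + 71.94) = 1977 × 347.2/409.94 ≈ 1674 Hz.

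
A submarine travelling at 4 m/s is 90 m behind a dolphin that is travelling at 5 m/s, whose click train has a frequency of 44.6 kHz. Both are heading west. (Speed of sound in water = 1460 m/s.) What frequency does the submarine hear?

The submarine is behind, so the dolphin is moving away from it while the submarine is moving toward the dolphin.
With source receding and observer approaching, f' = f · (v + v_o)/(v + v_s).
f' = 44.6 × (1460 + 4)/(1460 + 5) = 44.6 × 1464/1465 ≈ 44.6 kHz.

44.6 kHz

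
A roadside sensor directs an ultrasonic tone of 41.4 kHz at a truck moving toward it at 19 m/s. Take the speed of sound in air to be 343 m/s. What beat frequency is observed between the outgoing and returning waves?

4856 Hz

The truck first receives the wave as a moving observer: f₁ = f₀ · (v + u)/v = 41.4 × (343 + 19)/343 ≈ 43.69 kHz.
On reflection it acts as a source moving toward the stationary detector: f₂ = f₁ · v/(v − u) = 43.69 × 343/324 ≈ 46.26 kHz.
Equivalently f₂ = f₀ · (v + u)/(v − u).
Beat frequency (with f₀ = 41400 Hz): |f₂ − f₀| = 2u·f₀/(v − u) = 2 × 19 × 41400/324 ≈ 4856 Hz.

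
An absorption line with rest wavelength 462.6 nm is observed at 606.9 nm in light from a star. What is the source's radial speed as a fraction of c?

λ'/λ₀ = 1.3119 > 1 (redshift), so the source is receding.
λ'/λ₀ = √((1 + β)/(1 − β)) for a receding source ⇒ β = (r² − 1)/(r² + 1) with r = λ'/λ₀.
β = (1.7212 − 1)/(1.7212 + 1) ≈ 0.265.

0.265c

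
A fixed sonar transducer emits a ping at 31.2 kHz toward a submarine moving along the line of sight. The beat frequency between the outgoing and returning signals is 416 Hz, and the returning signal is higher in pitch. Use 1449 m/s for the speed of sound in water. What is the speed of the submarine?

9.6 m/s

Double Doppler shift off a moving reflector: f₂ = f₀ · (v + u)/(v − u) (u > 0 toward emitter).
Returning signal is higher, so f₂ = f₀ + Δf = 31200 + 416 = 31616 Hz.
Rearranging, u = v · (f₂ − f₀)/(f₂ + f₀) = 1449 × 416/62816 ≈ 9.6 m/s.
So the submarine is moving at 9.6 m/s toward the emitter.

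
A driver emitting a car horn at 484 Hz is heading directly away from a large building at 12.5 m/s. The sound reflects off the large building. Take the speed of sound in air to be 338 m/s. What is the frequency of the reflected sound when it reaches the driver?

The large building receives the sound from a moving source: f₁ = f₀ · v/(v + v_e) = 484 × 338/350.5 ≈ 467 Hz.
On the return leg the driver is a moving observer: f₂ = f₁ · (v − v_e)/v = 467 × 325.5/338 ≈ 449 Hz.
Equivalently f₂ = f₀ · (v − v_e)/(v + v_e).

449 Hz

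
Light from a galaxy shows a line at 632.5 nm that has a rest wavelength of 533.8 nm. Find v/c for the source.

0.168c

λ'/λ₀ = 1.1849 > 1 (redshift), so the source is receding.
λ'/λ₀ = √((1 + β)/(1 − β)) for a receding source ⇒ β = (r² − 1)/(r² + 1) with r = λ'/λ₀.
β = (1.4040 − 1)/(1.4040 + 1) ≈ 0.168.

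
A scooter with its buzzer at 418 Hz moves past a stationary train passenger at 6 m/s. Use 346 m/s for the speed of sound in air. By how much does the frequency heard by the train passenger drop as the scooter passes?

Approaching: f₁ = f · v/(v − v_s) = 418 × 346/340 ≈ 425.4 Hz.
Receding: f₂ = f · v/(v + v_s) = 418 × 346/352 ≈ 410.9 Hz.
Drop: f₁ − f₂ = 2f·v·v_s/(v² − v_s²) = 2 × 418 × 346 × 6/(346² − 6²) ≈ 14.5 Hz.

14.5 Hz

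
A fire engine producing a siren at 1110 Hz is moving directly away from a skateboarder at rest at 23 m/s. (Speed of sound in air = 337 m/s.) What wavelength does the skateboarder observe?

With the source moving away from a stationary observer, f' = f · v/(v + v_s).
f' = 1110 × 337/(337 + 23) ≈ 1039 Hz.
λ' = v/f' = 337/1039.08 ≈ 32.4 cm.

32.4 cm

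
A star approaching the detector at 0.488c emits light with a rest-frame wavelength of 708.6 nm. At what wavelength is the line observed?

415.7 nm

Relativistic Doppler for wavelength: λ' = λ₀ · √((1 − β)/(1 + β)).
λ' = 708.6 × √(0.5120/1.4880) = 708.6 × 0.58659 ≈ 415.7 nm.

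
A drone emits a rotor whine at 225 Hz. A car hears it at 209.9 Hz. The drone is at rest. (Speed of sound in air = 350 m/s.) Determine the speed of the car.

f' < f, so the car is receding.
f' = f · (v − v_o)/v ⇒ v_o = v · |f'/f − 1|.
v_o = 350 × |209.9/225 − 1| = 350 × 0.06711 ≈ 23.5 m/s.

23.5 m/s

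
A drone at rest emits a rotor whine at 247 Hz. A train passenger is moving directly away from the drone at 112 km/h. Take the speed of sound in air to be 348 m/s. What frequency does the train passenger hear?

225 Hz

112 km/h = 31.11 m/s.
Only the observer moves, away from the source, so f' = f · (v − v_o)/v.
f' = 247 × (348 − 31.11)/348 = 247 × 316.89/348 ≈ 225 Hz.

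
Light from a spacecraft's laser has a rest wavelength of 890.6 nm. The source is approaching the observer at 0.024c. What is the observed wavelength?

Relativistic Doppler for wavelength: λ' = λ₀ · √((1 − β)/(1 + β)).
λ' = 890.6 × √(0.9760/1.0240) = 890.6 × 0.97628 ≈ 869.5 nm.

869.5 nm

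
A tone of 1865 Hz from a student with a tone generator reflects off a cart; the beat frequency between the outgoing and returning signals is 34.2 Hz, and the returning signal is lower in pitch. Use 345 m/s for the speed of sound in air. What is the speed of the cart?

3.2 m/s

Double Doppler shift off a moving reflector: f₂ = f₀ · (v + u)/(v − u) (u > 0 toward emitter).
Returning signal is lower, so f₂ = f₀ − Δf = 1865 − 34.2 = 1830.8 Hz.
Rearranging, u = v · (f₂ − f₀)/(f₂ + f₀) = 345 × -34.2/3695.8 ≈ -3.2 m/s.
So the cart is moving at 3.2 m/s away from the emitter.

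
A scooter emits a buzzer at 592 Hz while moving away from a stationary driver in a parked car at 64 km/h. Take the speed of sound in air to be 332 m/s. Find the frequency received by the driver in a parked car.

64 km/h = 17.78 m/s.
With the source moving away from a stationary observer, f' = f · v/(v + v_s).
f' = 592 × 332/(332 + 17.78) = 592 × 332/349.8 ≈ 562 Hz.

562 Hz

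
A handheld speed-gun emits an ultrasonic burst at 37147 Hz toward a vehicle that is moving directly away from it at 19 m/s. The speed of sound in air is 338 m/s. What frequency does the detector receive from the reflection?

At the vehicle (a moving observer), f₁ = f₀ · (v − u)/v = 37147 × 319/338 ≈ 35059 Hz.
On reflection it acts as a source moving away from the stationary detector: f₂ = f₁ · v/(v + u) = 35059 × 338/357 ≈ 33193 Hz.

33193 Hz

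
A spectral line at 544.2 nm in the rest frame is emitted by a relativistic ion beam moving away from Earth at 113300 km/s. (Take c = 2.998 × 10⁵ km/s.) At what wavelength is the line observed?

809.9 nm

β = v/c = 113300/299800 = 0.3779.
Relativistic Doppler for wavelength: λ' = λ₀ · √((1 + β)/(1 − β)).
λ' = 544.2 × √(1.3779/0.6221) = 544.2 × 1.48829 ≈ 809.9 nm.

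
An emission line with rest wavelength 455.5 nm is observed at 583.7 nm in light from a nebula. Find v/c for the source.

λ'/λ₀ = 1.2814 > 1 (redshift), so the source is receding.
λ'/λ₀ = √((1 + β)/(1 − β)) for a receding source ⇒ β = (r² − 1)/(r² + 1) with r = λ'/λ₀.
β = (1.6421 − 1)/(1.6421 + 1) ≈ 0.243.

0.243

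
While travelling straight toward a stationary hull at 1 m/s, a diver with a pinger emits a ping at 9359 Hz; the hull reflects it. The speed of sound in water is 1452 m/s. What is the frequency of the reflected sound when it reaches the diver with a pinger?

9372 Hz

The hull receives the sound from a moving source: f₁ = f₀ · v/(v − v_e) = 9359 × 1452/1451 ≈ 9365 Hz.
On the return leg the diver with a pinger is a moving observer: f₂ = f₁ · (v + v_e)/v = 9365 × 1453/1452 ≈ 9372 Hz.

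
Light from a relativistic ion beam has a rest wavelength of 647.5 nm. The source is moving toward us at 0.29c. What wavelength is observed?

480.4 nm

Relativistic Doppler for wavelength: λ' = λ₀ · √((1 − β)/(1 + β)).
λ' = 647.5 × √(0.7100/1.2900) = 647.5 × 0.74188 ≈ 480.4 nm.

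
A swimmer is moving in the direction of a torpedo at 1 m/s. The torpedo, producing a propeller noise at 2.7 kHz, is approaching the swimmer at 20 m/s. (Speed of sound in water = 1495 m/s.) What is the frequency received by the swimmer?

2.74 kHz

General Doppler shift: f' = f · (v + v_o)/(v − v_s).
f' = 2.7 × (1495 + 1)/(1495 − 20) = 2.7 × 1496/1475 ≈ 2.74 kHz.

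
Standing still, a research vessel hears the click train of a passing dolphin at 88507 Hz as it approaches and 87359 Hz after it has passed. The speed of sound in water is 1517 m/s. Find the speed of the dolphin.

9.9 m/s

f₁/f₂ = (v + v_s)/(v − v_s), so v_s = v · (f₁ − f₂)/(f₁ + f₂).
v_s = 1517 × (88507 − 87359)/(88507 + 87359) = 1517 × 1148/175866 ≈ 9.9 m/s.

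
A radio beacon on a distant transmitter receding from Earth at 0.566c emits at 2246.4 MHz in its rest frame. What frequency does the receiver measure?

Relativistic Doppler for frequency: f' = f₀ · √((1 − β)/(1 + β)).
f' = 2246.4 × √(0.4340/1.5660) = 2246.4 × 0.52644 ≈ 1182.6 MHz.

1182.6 MHz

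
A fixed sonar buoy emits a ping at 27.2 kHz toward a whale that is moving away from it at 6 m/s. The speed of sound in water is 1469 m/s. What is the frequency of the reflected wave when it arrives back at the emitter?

The whale first receives the wave as a moving observer: f₁ = f₀ · (v − u)/v = 27.2 × (1469 − 6)/1469 ≈ 27.1 kHz.
On reflection it acts as a source moving away from the stationary detector: f₂ = f₁ · v/(v + u) = 27.1 × 1469/1475 ≈ 27.0 kHz.
Equivalently f₂ = f₀ · (v − u)/(v + u).

27.0 kHz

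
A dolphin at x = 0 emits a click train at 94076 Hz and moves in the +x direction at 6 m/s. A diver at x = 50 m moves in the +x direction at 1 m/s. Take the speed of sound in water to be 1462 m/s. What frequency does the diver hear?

The observer lies on the +x side, so the source is heading toward the observer and the observer is heading away from the source.
General Doppler shift: f' = f · (v − v_o)/(v − v_s).
f' = 94076 × (1462 − 1)/(1462 − 6) = 94076 × 1461/1456 ≈ 94399 Hz.

94399 Hz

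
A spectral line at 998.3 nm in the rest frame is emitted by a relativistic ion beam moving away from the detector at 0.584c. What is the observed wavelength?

Relativistic Doppler for wavelength: λ' = λ₀ · √((1 + β)/(1 − β)).
λ' = 998.3 × √(1.5840/0.4160) = 998.3 × 1.95133 ≈ 1948.0 nm.

1948.0 nm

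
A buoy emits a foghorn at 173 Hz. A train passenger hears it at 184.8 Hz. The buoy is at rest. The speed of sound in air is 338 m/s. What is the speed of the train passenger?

f' > f, so the train passenger is approaching.
f' = f · (v + v_o)/v ⇒ v_o = v · |f'/f − 1|.
v_o = 338 × |184.8/173 − 1| = 338 × 0.06821 ≈ 23.1 m/s.

23.1 m/s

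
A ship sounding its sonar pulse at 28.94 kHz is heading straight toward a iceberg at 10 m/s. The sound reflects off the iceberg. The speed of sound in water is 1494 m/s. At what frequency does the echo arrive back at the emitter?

29.3 kHz

The iceberg receives the sound from a moving source: f₁ = f₀ · v/(v − v_e) = 28.94 × 1494/1484 ≈ 29.1 kHz.
On the return leg the ship is a moving observer: f₂ = f₁ · (v + v_e)/v = 29.1 × 1504/1494 ≈ 29.3 kHz.
Equivalently f₂ = f₀ · (v + v_e)/(v − v_e).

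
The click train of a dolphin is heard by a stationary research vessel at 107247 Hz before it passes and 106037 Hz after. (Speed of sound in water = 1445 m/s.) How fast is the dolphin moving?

8.2 m/s

f₁/f₂ = (v + v_s)/(v − v_s), so v_s = v · (f₁ − f₂)/(f₁ + f₂).
v_s = 1445 × (107247 − 106037)/(107247 + 106037) = 1445 × 1210/213284 ≈ 8.2 m/s.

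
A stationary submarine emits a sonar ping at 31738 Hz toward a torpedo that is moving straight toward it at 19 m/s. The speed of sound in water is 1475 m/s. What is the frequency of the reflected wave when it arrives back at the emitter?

32566 Hz

At the torpedo (a moving observer), f₁ = f₀ · (v + u)/v = 31738 × 1494/1475 ≈ 32147 Hz.
The reflection then acts as a moving source: f₂ = f₁ · v/(v − u) ≈ 32566 Hz.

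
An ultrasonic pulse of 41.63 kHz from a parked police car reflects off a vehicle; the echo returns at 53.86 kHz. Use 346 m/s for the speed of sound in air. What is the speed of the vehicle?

Double Doppler shift off a moving reflector: f₂ = f₀ · (v + u)/(v − u) (u > 0 toward emitter).
Rearranging, u = v · (f₂ − f₀)/(f₂ + f₀) = 346 × 12.23/95.49 ≈ 44 m/s.
So the vehicle is moving at 44 m/s toward the emitter.

44 m/s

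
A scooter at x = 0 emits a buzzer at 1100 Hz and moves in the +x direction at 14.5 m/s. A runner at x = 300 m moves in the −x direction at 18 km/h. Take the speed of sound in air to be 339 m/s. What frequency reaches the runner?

1166 Hz

18 km/h = 5 m/s.
The observer lies on the +x side, so the source is heading toward the observer and the observer is heading toward the source.
General Doppler shift: f' = f · (v + v_o)/(v − v_s).
f' = 1100 × (339 + 5)/(339 − 14.5) = 1100 × 344/324.5 ≈ 1166 Hz.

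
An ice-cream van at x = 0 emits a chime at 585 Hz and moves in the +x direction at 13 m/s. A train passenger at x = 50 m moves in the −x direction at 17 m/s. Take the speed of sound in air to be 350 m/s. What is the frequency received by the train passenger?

The observer lies on the +x side, so the source is heading toward the observer and the observer is heading toward the source.
Both move, so f' = f · (v + v_o)/(v − v_s).
f' = 585 × (350 + 17)/(350 − 13) = 585 × 367/337 ≈ 637 Hz.

637 Hz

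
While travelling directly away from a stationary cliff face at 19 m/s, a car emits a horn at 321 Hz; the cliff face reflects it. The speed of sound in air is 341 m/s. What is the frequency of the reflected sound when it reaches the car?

The cliff face receives the sound from a moving source: f₁ = f₀ · v/(v + v_e) = 321 × 341/360 ≈ 304 Hz.
On the return leg the car is a moving observer: f₂ = f₁ · (v − v_e)/v = 304 × 322/341 ≈ 287 Hz.

287 Hz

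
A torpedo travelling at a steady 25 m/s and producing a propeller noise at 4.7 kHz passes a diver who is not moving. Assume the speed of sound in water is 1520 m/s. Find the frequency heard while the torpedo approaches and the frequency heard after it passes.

4.78 kHz approaching; 4.62 kHz receding

Approaching: f₁ = f · v/(v − v_s) = 4.7 × 1520/1495 ≈ 4.78 kHz.
Receding: f₂ = f · v/(v + v_s) = 4.7 × 1520/1545 ≈ 4.62 kHz.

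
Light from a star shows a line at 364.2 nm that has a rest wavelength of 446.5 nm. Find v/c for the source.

λ'/λ₀ = 0.8157 < 1 (blueshift), so the source is approaching.
λ'/λ₀ = √((1 − β)/(1 + β)) for an approaching source ⇒ β = (1 − r²)/(1 + r²) with r = λ'/λ₀.
β = (1 − 0.6653)/(1 + 0.6653) ≈ 0.201.

0.201c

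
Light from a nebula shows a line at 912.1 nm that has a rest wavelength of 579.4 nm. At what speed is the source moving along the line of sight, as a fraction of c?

λ'/λ₀ = 1.5742 > 1 (redshift), so the source is receding.
λ'/λ₀ = √((1 + β)/(1 − β)) for a receding source ⇒ β = (r² − 1)/(r² + 1) with r = λ'/λ₀.
β = (2.4782 − 1)/(2.4782 + 1) ≈ 0.425.

0.425c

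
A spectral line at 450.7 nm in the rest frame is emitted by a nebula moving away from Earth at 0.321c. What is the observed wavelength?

Relativistic Doppler for wavelength: λ' = λ₀ · √((1 + β)/(1 − β)).
λ' = 450.7 × √(1.3210/0.6790) = 450.7 × 1.39481 ≈ 628.6 nm.

628.6 nm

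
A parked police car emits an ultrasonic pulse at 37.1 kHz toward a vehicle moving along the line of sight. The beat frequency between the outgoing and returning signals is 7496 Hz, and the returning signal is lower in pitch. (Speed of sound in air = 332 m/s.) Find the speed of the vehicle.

37 m/s

Double Doppler shift off a moving reflector: f₂ = f₀ · (v + u)/(v − u) (u > 0 toward emitter).
Returning signal is lower, so f₂ = f₀ − Δf = 37100 − 7496 = 29604 Hz.
Rearranging, u = v · (f₂ − f₀)/(f₂ + f₀) = 332 × -7496/66704 ≈ -37 m/s.
So the vehicle is moving at 37 m/s away from the emitter.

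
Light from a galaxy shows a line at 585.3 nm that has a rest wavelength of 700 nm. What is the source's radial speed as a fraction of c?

λ'/λ₀ = 0.8361 < 1 (blueshift), so the source is approaching.
λ'/λ₀ = √((1 − β)/(1 + β)) for an approaching source ⇒ β = (1 − r²)/(1 + r²) with r = λ'/λ₀.
β = (1 − 0.6991)/(1 + 0.6991) ≈ 0.177.

0.177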